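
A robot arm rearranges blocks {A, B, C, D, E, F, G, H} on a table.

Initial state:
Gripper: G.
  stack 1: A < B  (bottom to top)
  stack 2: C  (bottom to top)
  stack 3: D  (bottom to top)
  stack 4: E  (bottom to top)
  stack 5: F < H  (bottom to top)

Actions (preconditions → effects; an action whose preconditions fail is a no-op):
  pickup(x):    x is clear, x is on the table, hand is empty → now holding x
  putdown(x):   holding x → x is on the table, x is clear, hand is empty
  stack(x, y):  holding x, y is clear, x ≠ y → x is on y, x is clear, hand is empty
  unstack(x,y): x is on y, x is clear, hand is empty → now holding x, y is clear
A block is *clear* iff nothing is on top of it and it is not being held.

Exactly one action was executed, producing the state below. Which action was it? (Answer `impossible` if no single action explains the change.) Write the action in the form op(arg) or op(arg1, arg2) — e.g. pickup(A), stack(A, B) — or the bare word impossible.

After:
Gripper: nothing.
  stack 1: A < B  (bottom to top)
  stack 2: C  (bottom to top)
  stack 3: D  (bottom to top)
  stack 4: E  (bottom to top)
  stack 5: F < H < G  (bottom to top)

target: towers=[A/B; C; D; E; F/H/G] holding=-
        putdown(G) → towers=[A/B; C; D; E; F/H; G] holding=-
       stack(G, E) → towers=[A/B; C; D; E/G; F/H] holding=-
       stack(G, H) → towers=[A/B; C; D; E; F/H/G] holding=-  ← match
       stack(G, B) → towers=[A/B/G; C; D; E; F/H] holding=-
       stack(G, D) → towers=[A/B; C; D/G; E; F/H] holding=-
       stack(G, C) → towers=[A/B; C/G; D; E; F/H] holding=-

stack(G, H)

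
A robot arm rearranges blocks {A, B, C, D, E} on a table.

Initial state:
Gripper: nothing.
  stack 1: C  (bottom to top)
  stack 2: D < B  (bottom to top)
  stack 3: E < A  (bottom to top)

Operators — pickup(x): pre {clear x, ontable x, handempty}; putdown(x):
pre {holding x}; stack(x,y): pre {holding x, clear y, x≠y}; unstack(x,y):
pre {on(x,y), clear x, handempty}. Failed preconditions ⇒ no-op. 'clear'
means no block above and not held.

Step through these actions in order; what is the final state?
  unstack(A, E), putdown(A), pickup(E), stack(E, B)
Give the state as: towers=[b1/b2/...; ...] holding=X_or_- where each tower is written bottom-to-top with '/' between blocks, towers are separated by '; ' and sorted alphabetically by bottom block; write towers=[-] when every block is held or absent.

step 1 (unstack(A, E)): towers=[C; D/B; E] holding=A
step 2 (putdown(A)): towers=[A; C; D/B; E] holding=-
step 3 (pickup(E)): towers=[A; C; D/B] holding=E
step 4 (stack(E, B)): towers=[A; C; D/B/E] holding=-

towers=[A; C; D/B/E] holding=-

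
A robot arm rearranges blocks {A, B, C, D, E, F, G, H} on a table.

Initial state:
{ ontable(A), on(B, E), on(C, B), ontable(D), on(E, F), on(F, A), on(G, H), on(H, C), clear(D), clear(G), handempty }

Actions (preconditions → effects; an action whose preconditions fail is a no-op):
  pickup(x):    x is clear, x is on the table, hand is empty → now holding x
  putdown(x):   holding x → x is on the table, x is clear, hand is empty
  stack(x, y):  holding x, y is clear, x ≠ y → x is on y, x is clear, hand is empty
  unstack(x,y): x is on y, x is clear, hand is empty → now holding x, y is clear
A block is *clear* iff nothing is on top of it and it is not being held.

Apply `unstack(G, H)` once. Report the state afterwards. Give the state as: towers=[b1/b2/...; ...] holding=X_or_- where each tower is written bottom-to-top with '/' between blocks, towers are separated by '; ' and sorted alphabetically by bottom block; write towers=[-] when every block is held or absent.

before: towers=[A/F/E/B/C/H/G; D] holding=-
pre[unstack(G, H)]: on(G,H) yes, clear(G) yes, handempty yes
all met → apply unstack(G, H)
after:  towers=[A/F/E/B/C/H; D] holding=G

towers=[A/F/E/B/C/H; D] holding=G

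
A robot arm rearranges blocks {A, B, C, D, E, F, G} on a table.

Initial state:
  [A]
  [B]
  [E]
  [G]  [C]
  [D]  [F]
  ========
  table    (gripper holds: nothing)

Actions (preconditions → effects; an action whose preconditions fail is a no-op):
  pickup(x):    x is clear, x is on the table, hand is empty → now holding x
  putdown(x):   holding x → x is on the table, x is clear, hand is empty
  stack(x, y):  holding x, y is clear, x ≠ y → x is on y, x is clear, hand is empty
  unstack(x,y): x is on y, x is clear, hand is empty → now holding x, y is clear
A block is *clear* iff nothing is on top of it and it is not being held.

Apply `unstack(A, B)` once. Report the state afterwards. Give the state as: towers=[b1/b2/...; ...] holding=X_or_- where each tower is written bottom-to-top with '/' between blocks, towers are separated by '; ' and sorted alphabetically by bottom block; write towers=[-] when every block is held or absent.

towers=[D/G/E/B; F/C] holding=A

before: towers=[D/G/E/B/A; F/C] holding=-
pre[unstack(A, B)]: on(A,B) yes, clear(A) yes, handempty yes
all met → apply unstack(A, B)
after:  towers=[D/G/E/B; F/C] holding=A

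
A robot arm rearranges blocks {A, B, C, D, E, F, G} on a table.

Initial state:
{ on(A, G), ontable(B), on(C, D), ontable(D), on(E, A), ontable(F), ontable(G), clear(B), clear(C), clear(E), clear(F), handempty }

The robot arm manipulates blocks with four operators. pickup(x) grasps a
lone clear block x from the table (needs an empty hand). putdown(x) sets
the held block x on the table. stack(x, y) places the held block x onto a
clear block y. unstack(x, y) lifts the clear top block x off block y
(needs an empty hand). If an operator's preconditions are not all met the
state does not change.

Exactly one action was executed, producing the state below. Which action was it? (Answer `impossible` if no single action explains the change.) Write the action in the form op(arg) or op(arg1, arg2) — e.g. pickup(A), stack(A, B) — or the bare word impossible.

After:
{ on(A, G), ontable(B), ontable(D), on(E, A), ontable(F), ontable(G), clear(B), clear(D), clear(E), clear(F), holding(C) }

target: towers=[B; D; F; G/A/E] holding=C
         pickup(B) → towers=[D/C; F; G/A/E] holding=B
         pickup(F) → towers=[B; D/C; G/A/E] holding=F
     unstack(E, A) → towers=[B; D/C; F; G/A] holding=E
     unstack(C, D) → towers=[B; D; F; G/A/E] holding=C  ← match

unstack(C, D)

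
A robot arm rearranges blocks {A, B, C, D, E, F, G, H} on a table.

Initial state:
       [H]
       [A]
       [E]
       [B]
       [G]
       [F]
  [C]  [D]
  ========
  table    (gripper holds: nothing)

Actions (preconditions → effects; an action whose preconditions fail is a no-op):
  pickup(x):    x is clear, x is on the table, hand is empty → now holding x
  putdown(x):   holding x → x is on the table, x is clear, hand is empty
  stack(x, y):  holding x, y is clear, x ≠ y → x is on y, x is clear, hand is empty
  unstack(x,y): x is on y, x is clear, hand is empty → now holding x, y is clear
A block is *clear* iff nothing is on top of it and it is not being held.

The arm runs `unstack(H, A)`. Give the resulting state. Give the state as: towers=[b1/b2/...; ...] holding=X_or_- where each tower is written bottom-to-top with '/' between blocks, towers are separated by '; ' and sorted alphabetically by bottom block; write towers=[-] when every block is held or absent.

before: towers=[C; D/F/G/B/E/A/H] holding=-
pre[unstack(H, A)]: on(H,A) ok, clear(H) ok, handempty ok
all met → apply unstack(H, A)
after:  towers=[C; D/F/G/B/E/A] holding=H

towers=[C; D/F/G/B/E/A] holding=H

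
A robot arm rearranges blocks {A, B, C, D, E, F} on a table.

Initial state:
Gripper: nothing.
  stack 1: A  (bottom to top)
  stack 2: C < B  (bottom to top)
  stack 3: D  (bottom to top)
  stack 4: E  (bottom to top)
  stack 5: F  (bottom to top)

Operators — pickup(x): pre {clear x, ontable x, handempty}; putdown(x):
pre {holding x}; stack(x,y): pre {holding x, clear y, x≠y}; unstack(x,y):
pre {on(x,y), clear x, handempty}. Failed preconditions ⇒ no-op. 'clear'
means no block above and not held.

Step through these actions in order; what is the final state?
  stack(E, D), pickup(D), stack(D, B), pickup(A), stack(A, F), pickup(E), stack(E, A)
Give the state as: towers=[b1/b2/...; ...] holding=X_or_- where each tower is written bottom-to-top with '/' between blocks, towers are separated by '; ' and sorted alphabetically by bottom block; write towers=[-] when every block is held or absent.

towers=[C/B/D; F/A/E] holding=-

step 1 (stack(E, D)) [no-op]: towers=[A; C/B; D; E; F] holding=-
step 2 (pickup(D)): towers=[A; C/B; E; F] holding=D
step 3 (stack(D, B)): towers=[A; C/B/D; E; F] holding=-
step 4 (pickup(A)): towers=[C/B/D; E; F] holding=A
step 5 (stack(A, F)): towers=[C/B/D; E; F/A] holding=-
step 6 (pickup(E)): towers=[C/B/D; F/A] holding=E
step 7 (stack(E, A)): towers=[C/B/D; F/A/E] holding=-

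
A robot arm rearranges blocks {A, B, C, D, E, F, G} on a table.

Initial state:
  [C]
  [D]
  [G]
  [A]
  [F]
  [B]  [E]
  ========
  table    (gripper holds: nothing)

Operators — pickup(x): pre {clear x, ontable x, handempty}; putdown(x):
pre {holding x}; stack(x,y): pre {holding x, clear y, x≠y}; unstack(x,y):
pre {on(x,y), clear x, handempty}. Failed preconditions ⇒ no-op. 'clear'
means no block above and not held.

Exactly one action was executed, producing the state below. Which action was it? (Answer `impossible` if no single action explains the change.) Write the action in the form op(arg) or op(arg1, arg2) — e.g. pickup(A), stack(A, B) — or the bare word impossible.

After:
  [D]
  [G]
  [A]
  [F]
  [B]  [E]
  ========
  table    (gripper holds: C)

target: towers=[B/F/A/G/D; E] holding=C
         pickup(E) → towers=[B/F/A/G/D/C] holding=E
     unstack(C, D) → towers=[B/F/A/G/D; E] holding=C  ← match

unstack(C, D)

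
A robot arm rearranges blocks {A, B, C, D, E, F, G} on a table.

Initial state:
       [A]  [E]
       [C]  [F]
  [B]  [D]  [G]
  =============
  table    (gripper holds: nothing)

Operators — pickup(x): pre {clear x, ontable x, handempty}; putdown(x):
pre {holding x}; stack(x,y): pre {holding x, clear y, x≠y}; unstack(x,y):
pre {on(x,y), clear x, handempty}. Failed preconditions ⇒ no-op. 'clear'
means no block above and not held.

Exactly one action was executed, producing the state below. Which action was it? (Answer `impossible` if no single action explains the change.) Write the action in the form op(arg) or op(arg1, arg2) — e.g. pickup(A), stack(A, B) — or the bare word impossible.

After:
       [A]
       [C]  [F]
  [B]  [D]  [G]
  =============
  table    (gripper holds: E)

unstack(E, F)

target: towers=[B; D/C/A; G/F] holding=E
         pickup(B) → towers=[D/C/A; G/F/E] holding=B
     unstack(A, C) → towers=[B; D/C; G/F/E] holding=A
     unstack(E, F) → towers=[B; D/C/A; G/F] holding=E  ← match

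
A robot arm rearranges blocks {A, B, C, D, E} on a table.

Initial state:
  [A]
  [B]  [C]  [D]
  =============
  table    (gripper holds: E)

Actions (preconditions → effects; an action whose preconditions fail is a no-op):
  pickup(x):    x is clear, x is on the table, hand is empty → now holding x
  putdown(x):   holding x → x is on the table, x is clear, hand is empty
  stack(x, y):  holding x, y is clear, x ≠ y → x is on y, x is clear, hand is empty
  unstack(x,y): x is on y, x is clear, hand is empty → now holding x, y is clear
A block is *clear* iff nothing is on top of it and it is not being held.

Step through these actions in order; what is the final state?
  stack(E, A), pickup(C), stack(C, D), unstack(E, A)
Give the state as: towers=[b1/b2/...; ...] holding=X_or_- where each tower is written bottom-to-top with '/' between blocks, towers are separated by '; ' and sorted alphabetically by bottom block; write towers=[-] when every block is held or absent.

step 1 (stack(E, A)): towers=[B/A/E; C; D] holding=-
step 2 (pickup(C)): towers=[B/A/E; D] holding=C
step 3 (stack(C, D)): towers=[B/A/E; D/C] holding=-
step 4 (unstack(E, A)): towers=[B/A; D/C] holding=E

towers=[B/A; D/C] holding=E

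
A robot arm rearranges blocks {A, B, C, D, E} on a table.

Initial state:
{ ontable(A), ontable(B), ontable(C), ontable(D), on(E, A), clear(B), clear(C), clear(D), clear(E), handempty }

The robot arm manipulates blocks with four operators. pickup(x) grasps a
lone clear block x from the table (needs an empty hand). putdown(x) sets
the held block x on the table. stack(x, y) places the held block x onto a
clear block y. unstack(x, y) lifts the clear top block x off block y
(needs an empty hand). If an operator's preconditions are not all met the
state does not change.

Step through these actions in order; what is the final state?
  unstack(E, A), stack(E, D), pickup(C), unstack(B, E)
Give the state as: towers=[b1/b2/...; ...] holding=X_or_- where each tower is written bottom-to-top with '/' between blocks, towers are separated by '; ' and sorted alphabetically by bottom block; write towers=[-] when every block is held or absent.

step 1 (unstack(E, A)): towers=[A; B; C; D] holding=E
step 2 (stack(E, D)): towers=[A; B; C; D/E] holding=-
step 3 (pickup(C)): towers=[A; B; D/E] holding=C
step 4 (unstack(B, E)) [no-op]: towers=[A; B; D/E] holding=C

towers=[A; B; D/E] holding=C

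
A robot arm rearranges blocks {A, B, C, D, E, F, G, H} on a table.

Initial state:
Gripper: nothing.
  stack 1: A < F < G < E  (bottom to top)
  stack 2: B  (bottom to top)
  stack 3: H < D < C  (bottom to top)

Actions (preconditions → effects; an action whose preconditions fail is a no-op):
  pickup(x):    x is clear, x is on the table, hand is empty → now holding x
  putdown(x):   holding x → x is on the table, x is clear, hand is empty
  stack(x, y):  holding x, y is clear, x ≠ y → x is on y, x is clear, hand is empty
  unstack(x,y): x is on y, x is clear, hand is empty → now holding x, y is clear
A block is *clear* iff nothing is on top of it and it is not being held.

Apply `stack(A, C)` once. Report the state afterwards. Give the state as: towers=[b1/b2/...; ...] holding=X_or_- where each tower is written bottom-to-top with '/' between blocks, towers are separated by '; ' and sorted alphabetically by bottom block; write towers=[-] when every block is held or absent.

towers=[A/F/G/E; B; H/D/C] holding=-

before: towers=[A/F/G/E; B; H/D/C] holding=-
pre[stack(A, C)]: holding(A) no, clear(C) yes, A≠C yes
holding(A) unmet → stack(A, C) is a no-op
after:  towers=[A/F/G/E; B; H/D/C] holding=-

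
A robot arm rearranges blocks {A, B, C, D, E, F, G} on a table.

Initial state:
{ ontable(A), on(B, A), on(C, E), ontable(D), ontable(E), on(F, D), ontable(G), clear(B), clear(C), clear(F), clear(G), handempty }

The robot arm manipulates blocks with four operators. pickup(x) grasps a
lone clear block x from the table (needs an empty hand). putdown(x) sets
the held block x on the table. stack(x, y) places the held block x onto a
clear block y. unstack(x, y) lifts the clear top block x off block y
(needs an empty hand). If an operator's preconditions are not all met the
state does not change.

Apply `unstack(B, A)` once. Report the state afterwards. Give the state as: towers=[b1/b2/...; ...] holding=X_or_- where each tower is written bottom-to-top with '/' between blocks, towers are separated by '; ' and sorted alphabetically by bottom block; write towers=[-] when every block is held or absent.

before: towers=[A/B; D/F; E/C; G] holding=-
pre[unstack(B, A)]: on(B,A) ok, clear(B) ok, handempty ok
all met → apply unstack(B, A)
after:  towers=[A; D/F; E/C; G] holding=B

towers=[A; D/F; E/C; G] holding=B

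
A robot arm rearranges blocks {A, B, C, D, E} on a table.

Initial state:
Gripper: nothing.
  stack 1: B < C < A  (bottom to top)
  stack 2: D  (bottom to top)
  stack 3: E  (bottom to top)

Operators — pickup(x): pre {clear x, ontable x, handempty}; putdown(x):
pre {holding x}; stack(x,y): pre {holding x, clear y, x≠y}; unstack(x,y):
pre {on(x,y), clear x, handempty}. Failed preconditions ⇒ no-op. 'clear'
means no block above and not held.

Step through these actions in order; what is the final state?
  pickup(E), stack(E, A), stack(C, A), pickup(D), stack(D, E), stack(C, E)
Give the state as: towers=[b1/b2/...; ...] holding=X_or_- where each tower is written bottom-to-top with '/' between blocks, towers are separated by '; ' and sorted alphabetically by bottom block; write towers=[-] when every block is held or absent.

towers=[B/C/A/E/D] holding=-

step 1 (pickup(E)): towers=[B/C/A; D] holding=E
step 2 (stack(E, A)): towers=[B/C/A/E; D] holding=-
step 3 (stack(C, A)) [no-op]: towers=[B/C/A/E; D] holding=-
step 4 (pickup(D)): towers=[B/C/A/E] holding=D
step 5 (stack(D, E)): towers=[B/C/A/E/D] holding=-
step 6 (stack(C, E)) [no-op]: towers=[B/C/A/E/D] holding=-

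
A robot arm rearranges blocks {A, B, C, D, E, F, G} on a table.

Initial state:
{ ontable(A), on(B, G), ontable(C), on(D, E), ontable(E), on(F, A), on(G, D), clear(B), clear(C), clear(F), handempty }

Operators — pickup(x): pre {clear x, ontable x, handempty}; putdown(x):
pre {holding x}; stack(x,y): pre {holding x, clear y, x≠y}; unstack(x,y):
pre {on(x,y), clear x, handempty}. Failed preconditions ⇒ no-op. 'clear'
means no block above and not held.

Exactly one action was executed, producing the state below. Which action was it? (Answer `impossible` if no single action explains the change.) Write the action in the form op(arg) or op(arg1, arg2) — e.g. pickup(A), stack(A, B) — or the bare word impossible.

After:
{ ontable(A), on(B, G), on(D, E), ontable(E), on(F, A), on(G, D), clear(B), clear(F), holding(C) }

target: towers=[A/F; E/D/G/B] holding=C
     unstack(B, G) → towers=[A/F; C; E/D/G] holding=B
     unstack(F, A) → towers=[A; C; E/D/G/B] holding=F
         pickup(C) → towers=[A/F; E/D/G/B] holding=C  ← match

pickup(C)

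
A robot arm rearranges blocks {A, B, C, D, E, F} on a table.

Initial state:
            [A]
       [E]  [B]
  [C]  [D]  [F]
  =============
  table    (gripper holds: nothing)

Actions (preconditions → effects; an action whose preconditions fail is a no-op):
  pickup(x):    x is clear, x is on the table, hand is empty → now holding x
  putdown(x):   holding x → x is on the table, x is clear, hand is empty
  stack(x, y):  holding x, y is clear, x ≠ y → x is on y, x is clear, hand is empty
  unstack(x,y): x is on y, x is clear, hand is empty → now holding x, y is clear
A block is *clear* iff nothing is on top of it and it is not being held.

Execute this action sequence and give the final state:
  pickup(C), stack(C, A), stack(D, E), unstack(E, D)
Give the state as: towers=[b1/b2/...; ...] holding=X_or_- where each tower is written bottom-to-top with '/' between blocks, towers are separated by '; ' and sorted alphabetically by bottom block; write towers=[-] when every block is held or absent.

step 1 (pickup(C)): towers=[D/E; F/B/A] holding=C
step 2 (stack(C, A)): towers=[D/E; F/B/A/C] holding=-
step 3 (stack(D, E)) [no-op]: towers=[D/E; F/B/A/C] holding=-
step 4 (unstack(E, D)): towers=[D; F/B/A/C] holding=E

towers=[D; F/B/A/C] holding=E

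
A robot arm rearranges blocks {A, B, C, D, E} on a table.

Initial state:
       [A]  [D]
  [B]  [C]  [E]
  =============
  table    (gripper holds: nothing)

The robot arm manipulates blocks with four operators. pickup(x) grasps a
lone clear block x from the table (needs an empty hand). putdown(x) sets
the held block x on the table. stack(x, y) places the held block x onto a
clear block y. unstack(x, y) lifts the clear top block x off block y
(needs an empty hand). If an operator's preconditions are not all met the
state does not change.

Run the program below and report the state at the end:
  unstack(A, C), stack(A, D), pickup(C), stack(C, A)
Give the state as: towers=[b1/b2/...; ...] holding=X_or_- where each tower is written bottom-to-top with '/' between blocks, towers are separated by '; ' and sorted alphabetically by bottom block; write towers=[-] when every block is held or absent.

step 1 (unstack(A, C)): towers=[B; C; E/D] holding=A
step 2 (stack(A, D)): towers=[B; C; E/D/A] holding=-
step 3 (pickup(C)): towers=[B; E/D/A] holding=C
step 4 (stack(C, A)): towers=[B; E/D/A/C] holding=-

towers=[B; E/D/A/C] holding=-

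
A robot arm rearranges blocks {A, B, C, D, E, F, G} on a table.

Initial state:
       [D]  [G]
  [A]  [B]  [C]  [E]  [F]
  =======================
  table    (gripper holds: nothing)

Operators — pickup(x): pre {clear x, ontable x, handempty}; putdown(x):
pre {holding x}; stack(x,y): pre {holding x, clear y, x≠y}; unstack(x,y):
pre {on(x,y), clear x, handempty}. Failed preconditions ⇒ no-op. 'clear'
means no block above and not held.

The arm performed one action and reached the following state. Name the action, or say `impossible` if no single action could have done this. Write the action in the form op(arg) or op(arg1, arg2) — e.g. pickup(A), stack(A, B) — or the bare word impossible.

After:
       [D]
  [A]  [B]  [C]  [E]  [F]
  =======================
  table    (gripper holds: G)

unstack(G, C)

target: towers=[A; B/D; C; E; F] holding=G
         pickup(F) → towers=[A; B/D; C/G; E] holding=F
     unstack(G, C) → towers=[A; B/D; C; E; F] holding=G  ← match
     unstack(D, B) → towers=[A; B; C/G; E; F] holding=D
         pickup(A) → towers=[B/D; C/G; E; F] holding=A
         pickup(E) → towers=[A; B/D; C/G; F] holding=E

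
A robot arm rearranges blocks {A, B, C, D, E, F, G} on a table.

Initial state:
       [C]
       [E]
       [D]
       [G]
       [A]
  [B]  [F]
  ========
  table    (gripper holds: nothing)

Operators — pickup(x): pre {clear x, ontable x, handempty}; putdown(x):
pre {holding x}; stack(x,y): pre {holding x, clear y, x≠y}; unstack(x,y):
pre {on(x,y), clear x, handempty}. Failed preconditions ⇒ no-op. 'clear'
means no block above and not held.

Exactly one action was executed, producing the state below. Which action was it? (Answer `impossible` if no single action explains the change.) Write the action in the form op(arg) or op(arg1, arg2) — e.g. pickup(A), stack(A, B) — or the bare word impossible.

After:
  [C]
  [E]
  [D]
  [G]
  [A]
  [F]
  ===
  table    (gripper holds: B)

target: towers=[F/A/G/D/E/C] holding=B
         pickup(B) → towers=[F/A/G/D/E/C] holding=B  ← match
     unstack(C, E) → towers=[B; F/A/G/D/E] holding=C

pickup(B)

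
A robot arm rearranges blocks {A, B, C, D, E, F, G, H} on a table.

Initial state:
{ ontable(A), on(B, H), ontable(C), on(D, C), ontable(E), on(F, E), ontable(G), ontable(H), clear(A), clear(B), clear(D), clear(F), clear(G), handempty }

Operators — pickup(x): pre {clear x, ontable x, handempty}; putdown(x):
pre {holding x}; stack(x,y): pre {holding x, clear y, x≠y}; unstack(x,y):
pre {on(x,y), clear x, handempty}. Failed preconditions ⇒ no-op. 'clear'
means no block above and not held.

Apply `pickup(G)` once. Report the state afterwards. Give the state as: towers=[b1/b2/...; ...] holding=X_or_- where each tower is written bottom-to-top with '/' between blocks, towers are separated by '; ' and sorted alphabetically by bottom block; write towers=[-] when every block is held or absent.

before: towers=[A; C/D; E/F; G; H/B] holding=-
pre[pickup(G)]: clear(G) ok, ontable(G) ok, handempty ok
all met → apply pickup(G)
after:  towers=[A; C/D; E/F; H/B] holding=G

towers=[A; C/D; E/F; H/B] holding=G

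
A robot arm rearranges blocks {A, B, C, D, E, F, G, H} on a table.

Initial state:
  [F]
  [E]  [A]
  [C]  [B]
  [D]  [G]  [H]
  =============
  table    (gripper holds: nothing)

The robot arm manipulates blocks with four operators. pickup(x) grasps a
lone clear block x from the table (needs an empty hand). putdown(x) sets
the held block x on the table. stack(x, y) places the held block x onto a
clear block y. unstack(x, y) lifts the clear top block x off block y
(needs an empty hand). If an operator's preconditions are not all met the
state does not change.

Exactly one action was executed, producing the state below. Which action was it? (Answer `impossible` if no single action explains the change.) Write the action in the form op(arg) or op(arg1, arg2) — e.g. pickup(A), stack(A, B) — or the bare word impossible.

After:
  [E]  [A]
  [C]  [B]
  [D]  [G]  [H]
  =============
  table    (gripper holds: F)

unstack(F, E)

target: towers=[D/C/E; G/B/A; H] holding=F
     unstack(A, B) → towers=[D/C/E/F; G/B; H] holding=A
         pickup(H) → towers=[D/C/E/F; G/B/A] holding=H
     unstack(F, E) → towers=[D/C/E; G/B/A; H] holding=F  ← match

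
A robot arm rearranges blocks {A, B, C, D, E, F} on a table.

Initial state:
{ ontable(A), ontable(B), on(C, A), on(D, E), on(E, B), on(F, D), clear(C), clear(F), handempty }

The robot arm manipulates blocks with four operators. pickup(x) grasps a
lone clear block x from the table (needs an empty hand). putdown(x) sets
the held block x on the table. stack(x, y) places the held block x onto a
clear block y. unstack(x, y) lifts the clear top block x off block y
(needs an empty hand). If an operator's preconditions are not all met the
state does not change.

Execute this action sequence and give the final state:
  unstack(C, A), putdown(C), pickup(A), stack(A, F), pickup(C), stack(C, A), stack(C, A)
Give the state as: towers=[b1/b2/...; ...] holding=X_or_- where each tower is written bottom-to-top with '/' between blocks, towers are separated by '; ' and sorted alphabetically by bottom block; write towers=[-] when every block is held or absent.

step 1 (unstack(C, A)): towers=[A; B/E/D/F] holding=C
step 2 (putdown(C)): towers=[A; B/E/D/F; C] holding=-
step 3 (pickup(A)): towers=[B/E/D/F; C] holding=A
step 4 (stack(A, F)): towers=[B/E/D/F/A; C] holding=-
step 5 (pickup(C)): towers=[B/E/D/F/A] holding=C
step 6 (stack(C, A)): towers=[B/E/D/F/A/C] holding=-
step 7 (stack(C, A)) [no-op]: towers=[B/E/D/F/A/C] holding=-

towers=[B/E/D/F/A/C] holding=-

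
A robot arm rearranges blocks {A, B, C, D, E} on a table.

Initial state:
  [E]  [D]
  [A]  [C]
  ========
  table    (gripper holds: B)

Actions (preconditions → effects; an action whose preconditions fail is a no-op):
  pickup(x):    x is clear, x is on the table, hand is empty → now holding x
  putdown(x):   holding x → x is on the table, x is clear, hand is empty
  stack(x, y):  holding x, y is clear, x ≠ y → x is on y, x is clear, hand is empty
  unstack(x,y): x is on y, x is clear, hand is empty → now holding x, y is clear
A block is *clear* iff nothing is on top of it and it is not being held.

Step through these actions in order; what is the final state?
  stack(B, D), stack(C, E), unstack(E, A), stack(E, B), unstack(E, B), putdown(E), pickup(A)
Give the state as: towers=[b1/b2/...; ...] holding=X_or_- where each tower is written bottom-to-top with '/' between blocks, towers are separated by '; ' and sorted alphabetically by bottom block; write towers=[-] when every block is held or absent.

step 1 (stack(B, D)): towers=[A/E; C/D/B] holding=-
step 2 (stack(C, E)) [no-op]: towers=[A/E; C/D/B] holding=-
step 3 (unstack(E, A)): towers=[A; C/D/B] holding=E
step 4 (stack(E, B)): towers=[A; C/D/B/E] holding=-
step 5 (unstack(E, B)): towers=[A; C/D/B] holding=E
step 6 (putdown(E)): towers=[A; C/D/B; E] holding=-
step 7 (pickup(A)): towers=[C/D/B; E] holding=A

towers=[C/D/B; E] holding=A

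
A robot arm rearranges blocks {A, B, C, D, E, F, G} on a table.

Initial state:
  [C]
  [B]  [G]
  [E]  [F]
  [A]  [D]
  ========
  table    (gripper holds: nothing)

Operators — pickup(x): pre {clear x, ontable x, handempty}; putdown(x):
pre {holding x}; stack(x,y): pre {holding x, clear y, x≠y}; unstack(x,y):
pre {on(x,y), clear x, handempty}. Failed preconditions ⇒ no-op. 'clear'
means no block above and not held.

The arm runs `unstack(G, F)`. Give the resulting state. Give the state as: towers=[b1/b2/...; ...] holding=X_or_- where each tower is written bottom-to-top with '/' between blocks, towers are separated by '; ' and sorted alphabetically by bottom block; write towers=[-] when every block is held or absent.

before: towers=[A/E/B/C; D/F/G] holding=-
pre[unstack(G, F)]: on(G,F) yes, clear(G) yes, handempty yes
all met → apply unstack(G, F)
after:  towers=[A/E/B/C; D/F] holding=G

towers=[A/E/B/C; D/F] holding=G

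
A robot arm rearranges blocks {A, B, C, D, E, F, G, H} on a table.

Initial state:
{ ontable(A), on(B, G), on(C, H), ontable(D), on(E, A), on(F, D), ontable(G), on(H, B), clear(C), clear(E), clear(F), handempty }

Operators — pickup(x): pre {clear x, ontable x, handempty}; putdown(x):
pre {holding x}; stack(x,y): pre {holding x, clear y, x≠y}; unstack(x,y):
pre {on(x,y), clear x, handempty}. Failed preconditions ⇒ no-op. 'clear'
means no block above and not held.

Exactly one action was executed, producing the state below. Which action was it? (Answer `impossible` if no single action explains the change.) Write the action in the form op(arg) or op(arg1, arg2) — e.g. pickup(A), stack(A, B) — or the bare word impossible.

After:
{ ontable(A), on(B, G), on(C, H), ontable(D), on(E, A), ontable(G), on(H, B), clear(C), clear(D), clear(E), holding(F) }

target: towers=[A/E; D; G/B/H/C] holding=F
     unstack(E, A) → towers=[A; D/F; G/B/H/C] holding=E
     unstack(F, D) → towers=[A/E; D; G/B/H/C] holding=F  ← match
     unstack(C, H) → towers=[A/E; D/F; G/B/H] holding=C

unstack(F, D)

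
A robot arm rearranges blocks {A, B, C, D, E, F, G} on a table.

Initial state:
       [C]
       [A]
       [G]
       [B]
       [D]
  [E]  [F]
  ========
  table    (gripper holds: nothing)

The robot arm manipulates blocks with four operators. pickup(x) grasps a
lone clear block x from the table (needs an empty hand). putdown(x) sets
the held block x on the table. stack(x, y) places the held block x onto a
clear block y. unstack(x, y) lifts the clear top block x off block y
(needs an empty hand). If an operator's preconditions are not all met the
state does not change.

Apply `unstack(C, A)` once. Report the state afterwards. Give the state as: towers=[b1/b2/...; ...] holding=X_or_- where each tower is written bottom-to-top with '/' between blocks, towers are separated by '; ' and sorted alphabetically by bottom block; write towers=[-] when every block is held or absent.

before: towers=[E; F/D/B/G/A/C] holding=-
pre[unstack(C, A)]: on(C,A) ok, clear(C) ok, handempty ok
all met → apply unstack(C, A)
after:  towers=[E; F/D/B/G/A] holding=C

towers=[E; F/D/B/G/A] holding=C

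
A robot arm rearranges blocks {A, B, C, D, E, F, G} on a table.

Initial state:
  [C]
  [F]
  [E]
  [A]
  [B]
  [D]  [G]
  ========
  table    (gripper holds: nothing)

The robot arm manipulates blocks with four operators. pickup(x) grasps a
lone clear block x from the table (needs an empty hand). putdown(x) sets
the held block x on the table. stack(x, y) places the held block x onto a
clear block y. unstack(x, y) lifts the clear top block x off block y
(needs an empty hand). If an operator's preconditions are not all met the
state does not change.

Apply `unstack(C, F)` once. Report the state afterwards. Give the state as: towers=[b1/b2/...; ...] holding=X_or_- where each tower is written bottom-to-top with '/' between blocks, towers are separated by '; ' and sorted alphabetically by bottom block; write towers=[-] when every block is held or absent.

towers=[D/B/A/E/F; G] holding=C

before: towers=[D/B/A/E/F/C; G] holding=-
pre[unstack(C, F)]: on(C,F) yes, clear(C) yes, handempty yes
all met → apply unstack(C, F)
after:  towers=[D/B/A/E/F; G] holding=C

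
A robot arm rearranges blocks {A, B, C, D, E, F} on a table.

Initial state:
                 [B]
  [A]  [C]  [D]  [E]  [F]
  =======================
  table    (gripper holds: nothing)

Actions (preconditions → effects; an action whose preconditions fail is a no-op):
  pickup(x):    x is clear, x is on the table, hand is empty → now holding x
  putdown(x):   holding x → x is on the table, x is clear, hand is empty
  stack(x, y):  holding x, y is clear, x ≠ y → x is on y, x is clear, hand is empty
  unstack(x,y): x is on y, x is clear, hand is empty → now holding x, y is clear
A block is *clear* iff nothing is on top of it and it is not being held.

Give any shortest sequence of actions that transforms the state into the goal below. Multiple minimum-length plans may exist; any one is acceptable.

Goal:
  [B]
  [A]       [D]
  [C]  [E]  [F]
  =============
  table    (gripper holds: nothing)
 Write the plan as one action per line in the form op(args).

pickup(D)
stack(D, F)
pickup(A)
stack(A, C)
unstack(B, E)
stack(B, A)

step 1 (pickup(D)): towers=[A; C; E/B; F] holding=D
step 2 (stack(D, F)): towers=[A; C; E/B; F/D] holding=-
step 3 (pickup(A)): towers=[C; E/B; F/D] holding=A
step 4 (stack(A, C)): towers=[C/A; E/B; F/D] holding=-
step 5 (unstack(B, E)): towers=[C/A; E; F/D] holding=B
step 6 (stack(B, A)): towers=[C/A/B; E; F/D] holding=-
goal check: towers=[C/A/B; E; F/D] holding=- — reached (length 6, optimal by BFS)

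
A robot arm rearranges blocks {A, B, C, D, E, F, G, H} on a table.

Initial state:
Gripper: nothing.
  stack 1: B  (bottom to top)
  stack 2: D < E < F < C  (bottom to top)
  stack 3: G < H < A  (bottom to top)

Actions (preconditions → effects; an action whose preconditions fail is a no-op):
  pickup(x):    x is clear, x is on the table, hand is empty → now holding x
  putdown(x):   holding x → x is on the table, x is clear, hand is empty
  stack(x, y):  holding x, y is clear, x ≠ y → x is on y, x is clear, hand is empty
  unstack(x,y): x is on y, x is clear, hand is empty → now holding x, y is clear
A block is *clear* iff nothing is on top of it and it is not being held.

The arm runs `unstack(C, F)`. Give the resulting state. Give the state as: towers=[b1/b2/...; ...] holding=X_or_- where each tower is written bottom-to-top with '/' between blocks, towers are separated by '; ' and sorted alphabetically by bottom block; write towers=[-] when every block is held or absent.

before: towers=[B; D/E/F/C; G/H/A] holding=-
pre[unstack(C, F)]: on(C,F) yes, clear(C) yes, handempty yes
all met → apply unstack(C, F)
after:  towers=[B; D/E/F; G/H/A] holding=C

towers=[B; D/E/F; G/H/A] holding=C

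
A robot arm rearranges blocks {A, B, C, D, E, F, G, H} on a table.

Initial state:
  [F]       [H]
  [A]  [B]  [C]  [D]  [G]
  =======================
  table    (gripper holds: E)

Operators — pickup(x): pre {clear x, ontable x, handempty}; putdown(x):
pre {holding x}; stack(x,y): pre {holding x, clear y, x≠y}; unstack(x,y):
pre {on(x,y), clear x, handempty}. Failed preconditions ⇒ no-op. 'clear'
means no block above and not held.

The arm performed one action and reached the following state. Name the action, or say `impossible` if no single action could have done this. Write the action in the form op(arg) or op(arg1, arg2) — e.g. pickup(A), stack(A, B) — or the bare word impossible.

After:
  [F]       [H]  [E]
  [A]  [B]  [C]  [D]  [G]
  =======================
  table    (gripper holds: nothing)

target: towers=[A/F; B; C/H; D/E; G] holding=-
        putdown(E) → towers=[A/F; B; C/H; D; E; G] holding=-
       stack(E, G) → towers=[A/F; B; C/H; D; G/E] holding=-
       stack(E, H) → towers=[A/F; B; C/H/E; D; G] holding=-
       stack(E, B) → towers=[A/F; B/E; C/H; D; G] holding=-
       stack(E, F) → towers=[A/F/E; B; C/H; D; G] holding=-
       stack(E, D) → towers=[A/F; B; C/H; D/E; G] holding=-  ← match

stack(E, D)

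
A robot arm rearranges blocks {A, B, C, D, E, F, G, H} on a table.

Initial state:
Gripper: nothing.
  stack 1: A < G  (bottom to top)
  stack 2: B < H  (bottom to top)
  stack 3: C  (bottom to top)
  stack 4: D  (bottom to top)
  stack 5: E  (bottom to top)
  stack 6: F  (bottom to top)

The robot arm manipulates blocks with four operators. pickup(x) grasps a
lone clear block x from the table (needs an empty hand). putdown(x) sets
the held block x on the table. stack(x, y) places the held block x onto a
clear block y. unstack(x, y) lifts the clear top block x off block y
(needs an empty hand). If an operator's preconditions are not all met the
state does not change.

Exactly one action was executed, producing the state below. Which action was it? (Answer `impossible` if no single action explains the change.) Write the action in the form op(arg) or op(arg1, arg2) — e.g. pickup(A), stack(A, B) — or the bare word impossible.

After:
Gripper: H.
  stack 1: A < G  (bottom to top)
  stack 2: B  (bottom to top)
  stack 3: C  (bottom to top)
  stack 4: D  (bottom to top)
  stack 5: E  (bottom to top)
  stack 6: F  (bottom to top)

target: towers=[A/G; B; C; D; E; F] holding=H
     unstack(G, A) → towers=[A; B/H; C; D; E; F] holding=G
         pickup(E) → towers=[A/G; B/H; C; D; F] holding=E
     unstack(H, B) → towers=[A/G; B; C; D; E; F] holding=H  ← match
         pickup(F) → towers=[A/G; B/H; C; D; E] holding=F
         pickup(D) → towers=[A/G; B/H; C; E; F] holding=D
         pickup(C) → towers=[A/G; B/H; D; E; F] holding=C

unstack(H, B)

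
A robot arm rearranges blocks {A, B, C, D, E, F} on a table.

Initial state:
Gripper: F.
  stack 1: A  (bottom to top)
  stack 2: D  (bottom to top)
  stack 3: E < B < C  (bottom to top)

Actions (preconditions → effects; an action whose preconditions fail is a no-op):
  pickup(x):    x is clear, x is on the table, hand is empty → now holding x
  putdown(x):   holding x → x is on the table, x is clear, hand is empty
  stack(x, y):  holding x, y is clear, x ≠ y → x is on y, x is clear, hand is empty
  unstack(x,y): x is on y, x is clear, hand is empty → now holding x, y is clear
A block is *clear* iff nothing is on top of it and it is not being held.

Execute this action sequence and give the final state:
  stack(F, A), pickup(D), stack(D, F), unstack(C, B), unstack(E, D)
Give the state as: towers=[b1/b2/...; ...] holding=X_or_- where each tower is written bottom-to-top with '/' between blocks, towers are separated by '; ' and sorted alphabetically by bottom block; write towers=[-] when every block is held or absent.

step 1 (stack(F, A)): towers=[A/F; D; E/B/C] holding=-
step 2 (pickup(D)): towers=[A/F; E/B/C] holding=D
step 3 (stack(D, F)): towers=[A/F/D; E/B/C] holding=-
step 4 (unstack(C, B)): towers=[A/F/D; E/B] holding=C
step 5 (unstack(E, D)) [no-op]: towers=[A/F/D; E/B] holding=C

towers=[A/F/D; E/B] holding=C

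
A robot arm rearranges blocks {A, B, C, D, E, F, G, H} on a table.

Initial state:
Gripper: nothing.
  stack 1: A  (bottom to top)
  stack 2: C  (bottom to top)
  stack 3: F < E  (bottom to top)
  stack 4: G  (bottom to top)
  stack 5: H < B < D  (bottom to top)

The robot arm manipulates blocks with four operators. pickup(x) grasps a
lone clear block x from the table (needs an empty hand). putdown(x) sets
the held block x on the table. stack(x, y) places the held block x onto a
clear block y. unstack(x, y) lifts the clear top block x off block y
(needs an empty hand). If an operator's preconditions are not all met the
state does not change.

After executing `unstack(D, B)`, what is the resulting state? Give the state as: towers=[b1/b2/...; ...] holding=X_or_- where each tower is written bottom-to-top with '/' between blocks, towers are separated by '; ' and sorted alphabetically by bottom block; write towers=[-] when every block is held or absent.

towers=[A; C; F/E; G; H/B] holding=D

before: towers=[A; C; F/E; G; H/B/D] holding=-
pre[unstack(D, B)]: on(D,B) ok, clear(D) ok, handempty ok
all met → apply unstack(D, B)
after:  towers=[A; C; F/E; G; H/B] holding=D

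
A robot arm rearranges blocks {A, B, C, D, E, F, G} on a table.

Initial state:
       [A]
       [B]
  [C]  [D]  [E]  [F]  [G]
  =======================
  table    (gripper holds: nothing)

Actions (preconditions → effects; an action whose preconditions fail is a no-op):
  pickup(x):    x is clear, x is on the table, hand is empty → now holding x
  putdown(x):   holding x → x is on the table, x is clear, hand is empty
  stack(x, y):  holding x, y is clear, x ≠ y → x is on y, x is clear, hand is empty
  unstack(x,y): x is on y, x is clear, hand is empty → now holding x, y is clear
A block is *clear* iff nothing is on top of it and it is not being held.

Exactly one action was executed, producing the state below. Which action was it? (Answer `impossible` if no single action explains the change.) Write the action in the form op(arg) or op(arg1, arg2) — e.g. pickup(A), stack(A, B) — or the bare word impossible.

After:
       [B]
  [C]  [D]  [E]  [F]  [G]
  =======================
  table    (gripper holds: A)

target: towers=[C; D/B; E; F; G] holding=A
         pickup(F) → towers=[C; D/B/A; E; G] holding=F
         pickup(G) → towers=[C; D/B/A; E; F] holding=G
     unstack(A, B) → towers=[C; D/B; E; F; G] holding=A  ← match
         pickup(E) → towers=[C; D/B/A; F; G] holding=E
         pickup(C) → towers=[D/B/A; E; F; G] holding=C

unstack(A, B)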